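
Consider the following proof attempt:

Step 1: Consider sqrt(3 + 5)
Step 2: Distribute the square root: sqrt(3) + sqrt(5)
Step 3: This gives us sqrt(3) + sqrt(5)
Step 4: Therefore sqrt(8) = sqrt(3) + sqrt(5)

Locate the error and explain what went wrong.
Step 2: Distribute the square root: sqrt(3) + sqrt(5)

Step 2 incorrectly 'distributes' the square root over addition. The square root function does not distribute: sqrt(a + b) ≠ sqrt(a) + sqrt(b). In fact, sqrt(3 + 5) = sqrt(8) ≈ 2.8284, while sqrt(3) + sqrt(5) ≈ 3.9681.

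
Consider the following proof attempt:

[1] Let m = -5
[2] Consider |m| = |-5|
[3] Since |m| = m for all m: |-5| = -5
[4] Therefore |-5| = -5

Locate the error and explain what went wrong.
Step 3: Since |m| = m for all m: |-5| = -5

Step 3 incorrectly states that |m| = m for all m. The correct definition is |m| = m when m >= 0, and |m| = -m when m < 0. Since -5 < 0, we have |-5| = -(-5) = 5, not -5.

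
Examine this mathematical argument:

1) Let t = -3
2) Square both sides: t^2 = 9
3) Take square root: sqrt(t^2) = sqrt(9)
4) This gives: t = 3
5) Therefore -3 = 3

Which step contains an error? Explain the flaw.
Step 4: This gives: t = 3

Step 4 incorrectly states that sqrt(t^2) = t. The correct identity is sqrt(t^2) = |t|. Since t = -3 < 0, we have sqrt(t^2) = |-3| = 3, not t = -3.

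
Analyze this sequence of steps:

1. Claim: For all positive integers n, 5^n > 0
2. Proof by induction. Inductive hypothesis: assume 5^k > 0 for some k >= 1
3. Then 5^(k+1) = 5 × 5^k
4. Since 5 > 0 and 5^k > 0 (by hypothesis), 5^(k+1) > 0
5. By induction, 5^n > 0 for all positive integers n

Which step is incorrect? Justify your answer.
Step 5: By induction, 5^n > 0 for all positive integers n

Step 5 concludes the proof by induction, but no base case was ever established. A valid induction proof requires: (1) a base case proving 5^1 > 0, and (2) an inductive step showing IF 5^k > 0 THEN 5^(k+1) > 0. Steps 2-4 correctly establish the inductive step, but without the base case the conclusion in step 5 does not follow.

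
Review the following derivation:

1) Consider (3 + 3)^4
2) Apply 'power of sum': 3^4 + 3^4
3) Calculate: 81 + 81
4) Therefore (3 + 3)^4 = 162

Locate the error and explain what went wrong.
Step 2: Apply 'power of sum': 3^4 + 3^4

Step 2 incorrectly applies a non-existent rule '(a+b)^n = a^n + b^n'. This is false in general. The correct expansion uses the binomial theorem. The actual value is (3 + 3)^4 = 6^4 = 1296, not 162.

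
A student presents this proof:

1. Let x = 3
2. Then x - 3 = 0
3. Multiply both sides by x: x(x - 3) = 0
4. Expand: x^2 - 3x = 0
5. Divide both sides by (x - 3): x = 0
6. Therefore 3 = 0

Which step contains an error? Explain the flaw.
Step 5: Divide both sides by (x - 3): x = 0

Step 5 divides both sides by (x - 3). However, since x = 3, we have (x - 3) = 0. Division by zero is undefined, making this step invalid.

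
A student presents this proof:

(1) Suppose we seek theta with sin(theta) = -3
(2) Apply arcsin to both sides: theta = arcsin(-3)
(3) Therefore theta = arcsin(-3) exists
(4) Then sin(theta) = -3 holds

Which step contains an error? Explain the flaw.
Step 2: Apply arcsin to both sides: theta = arcsin(-3)

Step 2 applies arcsin to -3. However, arcsin(x) is only defined for x in [-1, 1] because sin(theta) can only produce values in that range. Since |-3| > 1, arcsin(-3) is undefined. There is no angle whose sine equals -3.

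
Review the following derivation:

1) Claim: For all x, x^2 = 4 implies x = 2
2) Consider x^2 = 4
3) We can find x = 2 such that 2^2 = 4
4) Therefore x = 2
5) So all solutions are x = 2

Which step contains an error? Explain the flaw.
Step 4: Therefore x = 2

Step 4 incorrectly concludes that x = 2 is the only solution. The proof shows that x = 2 is A solution (existence), but does not show it is the ONLY solution (uniqueness). In fact, x = -2 is also a solution since (-2)^2 = 4. Finding one solution doesn't prove there are no others.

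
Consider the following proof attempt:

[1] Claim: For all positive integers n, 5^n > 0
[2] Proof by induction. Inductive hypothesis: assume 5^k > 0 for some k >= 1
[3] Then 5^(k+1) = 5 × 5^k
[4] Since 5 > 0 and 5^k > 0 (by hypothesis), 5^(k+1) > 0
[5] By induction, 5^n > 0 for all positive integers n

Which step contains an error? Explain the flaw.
Step 5: By induction, 5^n > 0 for all positive integers n

Step 5 concludes the proof by induction, but no base case was ever established. A valid induction proof requires: (1) a base case proving 5^1 > 0, and (2) an inductive step showing IF 5^k > 0 THEN 5^(k+1) > 0. Steps 2-4 correctly establish the inductive step, but without the base case the conclusion in step 5 does not follow.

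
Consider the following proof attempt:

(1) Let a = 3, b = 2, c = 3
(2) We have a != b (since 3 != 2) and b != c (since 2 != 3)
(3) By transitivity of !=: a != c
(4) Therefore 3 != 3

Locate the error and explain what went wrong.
Step 3: By transitivity of !=: a != c

Step 3 incorrectly applies transitivity to the '!=' relation. Transitivity states: if a R b and b R c, then a R c. However, '!=' is not transitive. Counterexample: 3 != 2 and 2 != 3, but 3 = 3 (both equal 3). Transitivity holds for relations like <, <=, =, but not for !=.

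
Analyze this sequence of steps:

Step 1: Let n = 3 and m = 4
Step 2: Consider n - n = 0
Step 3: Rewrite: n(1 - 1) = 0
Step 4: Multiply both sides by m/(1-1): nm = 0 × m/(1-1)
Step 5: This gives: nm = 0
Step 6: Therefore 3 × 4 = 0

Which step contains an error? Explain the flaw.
Step 4: Multiply both sides by m/(1-1): nm = 0 × m/(1-1)

Step 4 multiplies both sides by m/(1-1). However, 1-1 = 0, so this is multiplication by m/0, which is undefined. We cannot multiply by an undefined expression.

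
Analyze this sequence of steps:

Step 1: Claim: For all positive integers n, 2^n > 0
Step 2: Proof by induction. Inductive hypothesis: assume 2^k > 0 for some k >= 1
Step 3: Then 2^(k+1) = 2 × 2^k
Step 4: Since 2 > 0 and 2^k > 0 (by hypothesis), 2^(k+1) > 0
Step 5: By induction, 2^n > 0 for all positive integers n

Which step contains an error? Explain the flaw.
Step 5: By induction, 2^n > 0 for all positive integers n

Step 5 concludes the proof by induction, but no base case was ever established. A valid induction proof requires: (1) a base case proving 2^1 > 0, and (2) an inductive step showing IF 2^k > 0 THEN 2^(k+1) > 0. Steps 2-4 correctly establish the inductive step, but without the base case the conclusion in step 5 does not follow.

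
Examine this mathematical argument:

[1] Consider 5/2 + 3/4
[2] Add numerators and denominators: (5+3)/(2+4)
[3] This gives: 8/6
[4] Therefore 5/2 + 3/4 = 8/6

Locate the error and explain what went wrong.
Step 2: Add numerators and denominators: (5+3)/(2+4)

Step 2 incorrectly adds fractions by separately adding numerators and denominators. This is wrong. The correct method requires a common denominator: 5/2 + 3/4 = (5×4 + 3×2)/(2×4) = 26/8 = 13/4. The method used gives 8/6, which is different.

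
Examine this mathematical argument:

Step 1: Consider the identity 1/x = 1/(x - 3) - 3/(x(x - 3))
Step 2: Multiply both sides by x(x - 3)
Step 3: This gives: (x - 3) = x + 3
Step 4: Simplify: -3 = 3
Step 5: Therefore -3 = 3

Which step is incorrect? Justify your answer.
Step 3: This gives: (x - 3) = x + 3

Step 3 makes a sign error when clearing denominators. Multiplying -3/(x(x - 3)) by x(x - 3) gives -3, not +3. The correct result is (x - 3) = x - 3, which is trivially true, not (x - 3) = x + 3. (Step 1 is a valid identity: 1/(x - 3) - 3/(x(x - 3)) = (x - 3)/(x(x - 3)) = 1/x.)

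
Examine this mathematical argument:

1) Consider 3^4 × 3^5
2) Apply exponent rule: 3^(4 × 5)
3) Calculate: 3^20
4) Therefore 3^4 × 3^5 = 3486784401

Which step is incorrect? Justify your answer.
Step 2: Apply exponent rule: 3^(4 × 5)

Step 2 incorrectly states that a^b × a^c = a^(b×c). The correct rule is a^b × a^c = a^(b+c). The actual value is 3^4 × 3^5 = 3^9 = 19683, not 3^20 = 3486784401.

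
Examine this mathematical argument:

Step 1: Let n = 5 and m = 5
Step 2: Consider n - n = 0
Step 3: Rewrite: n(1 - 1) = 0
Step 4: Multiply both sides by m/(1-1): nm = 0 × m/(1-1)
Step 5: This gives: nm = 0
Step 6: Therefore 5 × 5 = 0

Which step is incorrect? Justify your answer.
Step 4: Multiply both sides by m/(1-1): nm = 0 × m/(1-1)

Step 4 multiplies both sides by m/(1-1). However, 1-1 = 0, so this is multiplication by m/0, which is undefined. We cannot multiply by an undefined expression.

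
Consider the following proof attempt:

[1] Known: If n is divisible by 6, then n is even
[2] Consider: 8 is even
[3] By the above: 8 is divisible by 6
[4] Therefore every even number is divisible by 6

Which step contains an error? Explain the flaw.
Step 3: By the above: 8 is divisible by 6

Step 3 commits the fallacy of affirming the consequent. The known fact 'divisible by 6 → even' does NOT imply 'even → divisible by 6'. That would be the converse, which is false. For example, 8 is even but 8 ÷ 6 = 1.33, which is not an integer.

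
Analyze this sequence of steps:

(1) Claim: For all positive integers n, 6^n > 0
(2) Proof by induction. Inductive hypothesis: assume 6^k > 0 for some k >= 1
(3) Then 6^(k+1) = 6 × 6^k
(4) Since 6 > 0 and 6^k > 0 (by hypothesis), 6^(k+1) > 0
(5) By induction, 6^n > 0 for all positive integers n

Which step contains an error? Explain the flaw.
Step 5: By induction, 6^n > 0 for all positive integers n

Step 5 concludes the proof by induction, but no base case was ever established. A valid induction proof requires: (1) a base case proving 6^1 > 0, and (2) an inductive step showing IF 6^k > 0 THEN 6^(k+1) > 0. Steps 2-4 correctly establish the inductive step, but without the base case the conclusion in step 5 does not follow.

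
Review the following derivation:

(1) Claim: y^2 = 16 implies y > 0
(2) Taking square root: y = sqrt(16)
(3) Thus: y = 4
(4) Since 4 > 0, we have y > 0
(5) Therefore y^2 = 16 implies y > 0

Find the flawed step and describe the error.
Step 2: Taking square root: y = sqrt(16)

Step 2 takes the square root and assumes the positive root only. The equation y^2 = 16 actually has two solutions: y = 4 and y = -4. The proof silently assumes y > 0 without justification, then uses this assumption to conclude y > 0, which is circular. The counterexample y = -4 shows the claim is false.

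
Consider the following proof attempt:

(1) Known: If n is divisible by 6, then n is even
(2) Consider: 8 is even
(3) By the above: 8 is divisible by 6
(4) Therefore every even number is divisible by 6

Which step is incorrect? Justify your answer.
Step 3: By the above: 8 is divisible by 6

Step 3 commits the fallacy of affirming the consequent. The known fact 'divisible by 6 → even' does NOT imply 'even → divisible by 6'. That would be the converse, which is false. For example, 8 is even but 8 ÷ 6 = 1.33, which is not an integer.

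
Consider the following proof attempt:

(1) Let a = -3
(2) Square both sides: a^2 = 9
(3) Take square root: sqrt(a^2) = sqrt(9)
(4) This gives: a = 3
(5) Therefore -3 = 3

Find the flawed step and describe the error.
Step 4: This gives: a = 3

Step 4 incorrectly states that sqrt(a^2) = a. The correct identity is sqrt(a^2) = |a|. Since a = -3 < 0, we have sqrt(a^2) = |-3| = 3, not a = -3.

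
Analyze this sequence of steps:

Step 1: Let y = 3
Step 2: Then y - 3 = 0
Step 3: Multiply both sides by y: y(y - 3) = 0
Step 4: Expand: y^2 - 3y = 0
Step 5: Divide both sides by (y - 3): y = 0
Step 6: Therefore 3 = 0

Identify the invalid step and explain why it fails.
Step 5: Divide both sides by (y - 3): y = 0

Step 5 divides both sides by (y - 3). However, since y = 3, we have (y - 3) = 0. Division by zero is undefined, making this step invalid.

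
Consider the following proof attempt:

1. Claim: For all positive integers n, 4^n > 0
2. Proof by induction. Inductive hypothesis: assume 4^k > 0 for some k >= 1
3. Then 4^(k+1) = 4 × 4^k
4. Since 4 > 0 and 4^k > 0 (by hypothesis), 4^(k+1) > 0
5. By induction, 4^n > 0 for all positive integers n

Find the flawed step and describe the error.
Step 5: By induction, 4^n > 0 for all positive integers n

Step 5 concludes the proof by induction, but no base case was ever established. A valid induction proof requires: (1) a base case proving 4^1 > 0, and (2) an inductive step showing IF 4^k > 0 THEN 4^(k+1) > 0. Steps 2-4 correctly establish the inductive step, but without the base case the conclusion in step 5 does not follow.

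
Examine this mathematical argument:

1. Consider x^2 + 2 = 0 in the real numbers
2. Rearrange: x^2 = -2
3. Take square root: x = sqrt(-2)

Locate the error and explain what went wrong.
Step 3: Take square root: x = sqrt(-2)

Step 3 takes the square root of -2, which is negative. In the real number system, the square root of a negative number is undefined. The equation x^2 + 2 = 0 has no real solutions. Square roots of negative numbers only exist in the complex numbers.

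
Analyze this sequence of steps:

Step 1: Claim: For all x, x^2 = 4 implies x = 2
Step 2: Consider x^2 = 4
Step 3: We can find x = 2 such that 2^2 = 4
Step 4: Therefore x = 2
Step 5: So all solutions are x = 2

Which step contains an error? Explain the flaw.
Step 4: Therefore x = 2

Step 4 incorrectly concludes that x = 2 is the only solution. The proof shows that x = 2 is A solution (existence), but does not show it is the ONLY solution (uniqueness). In fact, x = -2 is also a solution since (-2)^2 = 4. Finding one solution doesn't prove there are no others.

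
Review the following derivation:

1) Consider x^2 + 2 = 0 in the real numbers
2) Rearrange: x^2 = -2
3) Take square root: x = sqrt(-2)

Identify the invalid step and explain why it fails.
Step 3: Take square root: x = sqrt(-2)

Step 3 takes the square root of -2, which is negative. In the real number system, the square root of a negative number is undefined. The equation x^2 + 2 = 0 has no real solutions. Square roots of negative numbers only exist in the complex numbers.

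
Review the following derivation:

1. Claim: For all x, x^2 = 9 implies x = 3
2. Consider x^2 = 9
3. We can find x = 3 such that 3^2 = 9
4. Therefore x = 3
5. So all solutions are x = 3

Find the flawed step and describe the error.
Step 4: Therefore x = 3

Step 4 incorrectly concludes that x = 3 is the only solution. The proof shows that x = 3 is A solution (existence), but does not show it is the ONLY solution (uniqueness). In fact, x = -3 is also a solution since (-3)^2 = 9. Finding one solution doesn't prove there are no others.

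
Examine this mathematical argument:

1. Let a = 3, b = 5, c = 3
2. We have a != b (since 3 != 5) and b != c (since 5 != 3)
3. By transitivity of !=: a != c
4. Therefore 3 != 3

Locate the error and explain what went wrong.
Step 3: By transitivity of !=: a != c

Step 3 incorrectly applies transitivity to the '!=' relation. Transitivity states: if a R b and b R c, then a R c. However, '!=' is not transitive. Counterexample: 3 != 5 and 5 != 3, but 3 = 3 (both equal 3). Transitivity holds for relations like <, <=, =, but not for !=.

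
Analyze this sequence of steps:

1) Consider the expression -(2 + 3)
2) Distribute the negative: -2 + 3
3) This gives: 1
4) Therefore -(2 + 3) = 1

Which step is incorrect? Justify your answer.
Step 2: Distribute the negative: -2 + 3

Step 2 incorrectly distributes the negative sign. The correct distribution is -(2 + 3) = -2 - 3 = -5. The negative must be applied to both terms, not just the first. The error treats -(2 + 3) as -2 + 3, which equals 1 instead of -5.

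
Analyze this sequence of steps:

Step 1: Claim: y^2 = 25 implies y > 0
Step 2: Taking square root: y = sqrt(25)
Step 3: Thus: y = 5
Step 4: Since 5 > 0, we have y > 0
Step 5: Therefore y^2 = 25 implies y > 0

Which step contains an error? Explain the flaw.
Step 2: Taking square root: y = sqrt(25)

Step 2 takes the square root and assumes the positive root only. The equation y^2 = 25 actually has two solutions: y = 5 and y = -5. The proof silently assumes y > 0 without justification, then uses this assumption to conclude y > 0, which is circular. The counterexample y = -5 shows the claim is false.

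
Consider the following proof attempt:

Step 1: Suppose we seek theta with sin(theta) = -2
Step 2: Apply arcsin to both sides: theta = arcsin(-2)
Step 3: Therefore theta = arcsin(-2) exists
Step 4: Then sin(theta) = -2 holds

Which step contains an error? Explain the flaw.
Step 2: Apply arcsin to both sides: theta = arcsin(-2)

Step 2 applies arcsin to -2. However, arcsin(x) is only defined for x in [-1, 1] because sin(theta) can only produce values in that range. Since |-2| > 1, arcsin(-2) is undefined. There is no angle whose sine equals -2.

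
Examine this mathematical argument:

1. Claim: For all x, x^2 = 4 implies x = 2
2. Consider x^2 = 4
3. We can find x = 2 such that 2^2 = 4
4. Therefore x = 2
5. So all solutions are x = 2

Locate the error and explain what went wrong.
Step 4: Therefore x = 2

Step 4 incorrectly concludes that x = 2 is the only solution. The proof shows that x = 2 is A solution (existence), but does not show it is the ONLY solution (uniqueness). In fact, x = -2 is also a solution since (-2)^2 = 4. Finding one solution doesn't prove there are no others.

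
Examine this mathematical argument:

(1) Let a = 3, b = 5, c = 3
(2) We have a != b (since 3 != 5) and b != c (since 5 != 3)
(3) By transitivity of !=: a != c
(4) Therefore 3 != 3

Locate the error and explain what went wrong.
Step 3: By transitivity of !=: a != c

Step 3 incorrectly applies transitivity to the '!=' relation. Transitivity states: if a R b and b R c, then a R c. However, '!=' is not transitive. Counterexample: 3 != 5 and 5 != 3, but 3 = 3 (both equal 3). Transitivity holds for relations like <, <=, =, but not for !=.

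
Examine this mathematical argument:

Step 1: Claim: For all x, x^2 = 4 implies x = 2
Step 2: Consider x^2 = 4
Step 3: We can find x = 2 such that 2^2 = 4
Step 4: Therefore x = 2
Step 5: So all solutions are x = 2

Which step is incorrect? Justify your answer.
Step 4: Therefore x = 2

Step 4 incorrectly concludes that x = 2 is the only solution. The proof shows that x = 2 is A solution (existence), but does not show it is the ONLY solution (uniqueness). In fact, x = -2 is also a solution since (-2)^2 = 4. Finding one solution doesn't prove there are no others.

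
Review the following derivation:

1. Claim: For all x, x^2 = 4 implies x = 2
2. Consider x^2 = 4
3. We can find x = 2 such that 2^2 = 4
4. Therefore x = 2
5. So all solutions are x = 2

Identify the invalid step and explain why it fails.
Step 4: Therefore x = 2

Step 4 incorrectly concludes that x = 2 is the only solution. The proof shows that x = 2 is A solution (existence), but does not show it is the ONLY solution (uniqueness). In fact, x = -2 is also a solution since (-2)^2 = 4. Finding one solution doesn't prove there are no others.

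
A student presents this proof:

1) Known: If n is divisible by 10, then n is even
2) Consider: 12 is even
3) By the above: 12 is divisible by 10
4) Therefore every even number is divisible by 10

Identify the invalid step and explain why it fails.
Step 3: By the above: 12 is divisible by 10

Step 3 commits the fallacy of affirming the consequent. The known fact 'divisible by 10 → even' does NOT imply 'even → divisible by 10'. That would be the converse, which is false. For example, 12 is even but 12 ÷ 10 = 1.20, which is not an integer.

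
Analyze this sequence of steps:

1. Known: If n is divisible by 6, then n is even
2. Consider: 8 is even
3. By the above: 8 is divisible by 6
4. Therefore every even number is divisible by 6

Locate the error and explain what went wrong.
Step 3: By the above: 8 is divisible by 6

Step 3 commits the fallacy of affirming the consequent. The known fact 'divisible by 6 → even' does NOT imply 'even → divisible by 6'. That would be the converse, which is false. For example, 8 is even but 8 ÷ 6 = 1.33, which is not an integer.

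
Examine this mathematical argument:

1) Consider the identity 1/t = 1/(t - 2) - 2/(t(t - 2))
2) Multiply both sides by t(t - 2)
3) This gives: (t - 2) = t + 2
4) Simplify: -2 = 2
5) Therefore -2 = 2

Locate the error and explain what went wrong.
Step 3: This gives: (t - 2) = t + 2

Step 3 makes a sign error when clearing denominators. Multiplying -2/(t(t - 2)) by t(t - 2) gives -2, not +2. The correct result is (t - 2) = t - 2, which is trivially true, not (t - 2) = t + 2. (Step 1 is a valid identity: 1/(t - 2) - 2/(t(t - 2)) = (t - 2)/(t(t - 2)) = 1/t.)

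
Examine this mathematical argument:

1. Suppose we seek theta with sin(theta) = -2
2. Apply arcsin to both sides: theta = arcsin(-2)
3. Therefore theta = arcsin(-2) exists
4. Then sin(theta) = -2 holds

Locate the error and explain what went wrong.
Step 2: Apply arcsin to both sides: theta = arcsin(-2)

Step 2 applies arcsin to -2. However, arcsin(x) is only defined for x in [-1, 1] because sin(theta) can only produce values in that range. Since |-2| > 1, arcsin(-2) is undefined. There is no angle whose sine equals -2.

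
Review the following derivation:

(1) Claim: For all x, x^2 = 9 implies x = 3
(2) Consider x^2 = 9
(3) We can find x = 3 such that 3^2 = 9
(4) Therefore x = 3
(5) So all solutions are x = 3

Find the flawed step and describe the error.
Step 4: Therefore x = 3

Step 4 incorrectly concludes that x = 3 is the only solution. The proof shows that x = 3 is A solution (existence), but does not show it is the ONLY solution (uniqueness). In fact, x = -3 is also a solution since (-3)^2 = 9. Finding one solution doesn't prove there are no others.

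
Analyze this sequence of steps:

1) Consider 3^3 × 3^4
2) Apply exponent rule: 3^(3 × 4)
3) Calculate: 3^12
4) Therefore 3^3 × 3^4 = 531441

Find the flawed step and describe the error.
Step 2: Apply exponent rule: 3^(3 × 4)

Step 2 incorrectly states that a^b × a^c = a^(b×c). The correct rule is a^b × a^c = a^(b+c). The actual value is 3^3 × 3^4 = 3^7 = 2187, not 3^12 = 531441.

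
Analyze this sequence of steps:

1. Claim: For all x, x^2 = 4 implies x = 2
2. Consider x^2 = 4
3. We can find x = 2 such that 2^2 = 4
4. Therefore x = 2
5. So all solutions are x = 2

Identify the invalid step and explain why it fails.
Step 4: Therefore x = 2

Step 4 incorrectly concludes that x = 2 is the only solution. The proof shows that x = 2 is A solution (existence), but does not show it is the ONLY solution (uniqueness). In fact, x = -2 is also a solution since (-2)^2 = 4. Finding one solution doesn't prove there are no others.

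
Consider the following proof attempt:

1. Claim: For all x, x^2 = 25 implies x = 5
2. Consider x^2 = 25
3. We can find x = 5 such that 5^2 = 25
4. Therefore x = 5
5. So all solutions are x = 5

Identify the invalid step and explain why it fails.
Step 4: Therefore x = 5

Step 4 incorrectly concludes that x = 5 is the only solution. The proof shows that x = 5 is A solution (existence), but does not show it is the ONLY solution (uniqueness). In fact, x = -5 is also a solution since (-5)^2 = 25. Finding one solution doesn't prove there are no others.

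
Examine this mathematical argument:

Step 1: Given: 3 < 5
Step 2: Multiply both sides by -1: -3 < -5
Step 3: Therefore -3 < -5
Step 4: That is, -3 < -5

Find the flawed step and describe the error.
Step 2: Multiply both sides by -1: -3 < -5

Step 2 multiplies both sides by -1 but fails to reverse the inequality sign. When multiplying (or dividing) an inequality by a negative number, the direction must be reversed. Since 3 < 5, we should get -3 > -5, i.e., -3 > -5.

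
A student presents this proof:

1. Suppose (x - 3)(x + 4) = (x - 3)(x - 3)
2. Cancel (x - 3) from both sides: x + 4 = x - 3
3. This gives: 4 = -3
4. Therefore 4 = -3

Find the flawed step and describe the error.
Step 2: Cancel (x - 3) from both sides: x + 4 = x - 3

Step 2 cancels (x - 3) from both sides. This is only valid if (x - 3) ≠ 0, i.e., x ≠ 3. When x = 3, both sides equal zero regardless of the other factors. The correct approach requires considering x = 3 as a separate case.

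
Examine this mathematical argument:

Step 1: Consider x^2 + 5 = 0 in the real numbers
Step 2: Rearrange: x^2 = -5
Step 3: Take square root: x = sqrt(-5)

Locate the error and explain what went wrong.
Step 3: Take square root: x = sqrt(-5)

Step 3 takes the square root of -5, which is negative. In the real number system, the square root of a negative number is undefined. The equation x^2 + 5 = 0 has no real solutions. Square roots of negative numbers only exist in the complex numbers.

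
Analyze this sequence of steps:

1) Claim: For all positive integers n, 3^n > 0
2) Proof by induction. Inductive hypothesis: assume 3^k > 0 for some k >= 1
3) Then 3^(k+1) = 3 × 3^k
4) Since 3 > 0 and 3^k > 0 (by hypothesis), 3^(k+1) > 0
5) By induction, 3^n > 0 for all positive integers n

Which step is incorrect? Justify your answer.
Step 5: By induction, 3^n > 0 for all positive integers n

Step 5 concludes the proof by induction, but no base case was ever established. A valid induction proof requires: (1) a base case proving 3^1 > 0, and (2) an inductive step showing IF 3^k > 0 THEN 3^(k+1) > 0. Steps 2-4 correctly establish the inductive step, but without the base case the conclusion in step 5 does not follow.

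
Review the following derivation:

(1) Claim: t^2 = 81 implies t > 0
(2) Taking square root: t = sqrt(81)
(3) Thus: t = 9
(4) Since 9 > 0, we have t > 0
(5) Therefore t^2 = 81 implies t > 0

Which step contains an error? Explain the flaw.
Step 2: Taking square root: t = sqrt(81)

Step 2 takes the square root and assumes the positive root only. The equation t^2 = 81 actually has two solutions: t = 9 and t = -9. The proof silently assumes t > 0 without justification, then uses this assumption to conclude t > 0, which is circular. The counterexample t = -9 shows the claim is false.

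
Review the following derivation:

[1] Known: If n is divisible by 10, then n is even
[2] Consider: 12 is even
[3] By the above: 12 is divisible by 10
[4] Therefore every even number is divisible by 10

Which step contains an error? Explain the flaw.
Step 3: By the above: 12 is divisible by 10

Step 3 commits the fallacy of affirming the consequent. The known fact 'divisible by 10 → even' does NOT imply 'even → divisible by 10'. That would be the converse, which is false. For example, 12 is even but 12 ÷ 10 = 1.20, which is not an integer.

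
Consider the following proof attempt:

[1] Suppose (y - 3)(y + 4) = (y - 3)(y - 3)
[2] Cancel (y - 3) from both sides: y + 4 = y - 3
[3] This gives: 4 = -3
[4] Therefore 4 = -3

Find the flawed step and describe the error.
Step 2: Cancel (y - 3) from both sides: y + 4 = y - 3

Step 2 cancels (y - 3) from both sides. This is only valid if (y - 3) ≠ 0, i.e., y ≠ 3. When y = 3, both sides equal zero regardless of the other factors. The correct approach requires considering y = 3 as a separate case.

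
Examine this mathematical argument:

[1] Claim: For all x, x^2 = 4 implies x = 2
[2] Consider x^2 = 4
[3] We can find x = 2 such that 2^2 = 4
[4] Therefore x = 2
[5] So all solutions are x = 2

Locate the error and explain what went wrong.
Step 4: Therefore x = 2

Step 4 incorrectly concludes that x = 2 is the only solution. The proof shows that x = 2 is A solution (existence), but does not show it is the ONLY solution (uniqueness). In fact, x = -2 is also a solution since (-2)^2 = 4. Finding one solution doesn't prove there are no others.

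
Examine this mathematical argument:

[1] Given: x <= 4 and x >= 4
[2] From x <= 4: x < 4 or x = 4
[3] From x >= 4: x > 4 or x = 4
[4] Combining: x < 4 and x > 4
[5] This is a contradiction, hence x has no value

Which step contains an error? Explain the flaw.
Step 4: Combining: x < 4 and x > 4

Step 4 incorrectly combines the conditions. From x <= 4 and x >= 4, the intersection is x = 4. The error treats the 'or' cases as 'and' requirements. The correct conclusion is that x = 4 is the unique solution, not that no solution exists.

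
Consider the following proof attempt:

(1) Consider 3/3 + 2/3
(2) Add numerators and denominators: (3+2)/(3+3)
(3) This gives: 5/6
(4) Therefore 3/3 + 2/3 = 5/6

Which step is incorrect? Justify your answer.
Step 2: Add numerators and denominators: (3+2)/(3+3)

Step 2 incorrectly adds fractions by separately adding numerators and denominators. This is wrong. The correct method requires a common denominator: 3/3 + 2/3 = (3×3 + 2×3)/(3×3) = 15/9 = 5/3. The method used gives 5/6, which is different.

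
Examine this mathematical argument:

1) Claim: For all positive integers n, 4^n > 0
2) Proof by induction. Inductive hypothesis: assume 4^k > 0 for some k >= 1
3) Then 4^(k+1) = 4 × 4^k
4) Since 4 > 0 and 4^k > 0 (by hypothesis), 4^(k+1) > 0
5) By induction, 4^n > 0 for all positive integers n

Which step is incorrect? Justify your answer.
Step 5: By induction, 4^n > 0 for all positive integers n

Step 5 concludes the proof by induction, but no base case was ever established. A valid induction proof requires: (1) a base case proving 4^1 > 0, and (2) an inductive step showing IF 4^k > 0 THEN 4^(k+1) > 0. Steps 2-4 correctly establish the inductive step, but without the base case the conclusion in step 5 does not follow.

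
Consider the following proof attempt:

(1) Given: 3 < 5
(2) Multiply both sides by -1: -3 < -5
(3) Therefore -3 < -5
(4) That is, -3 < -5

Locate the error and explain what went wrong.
Step 2: Multiply both sides by -1: -3 < -5

Step 2 multiplies both sides by -1 but fails to reverse the inequality sign. When multiplying (or dividing) an inequality by a negative number, the direction must be reversed. Since 3 < 5, we should get -3 > -5, i.e., -3 > -5.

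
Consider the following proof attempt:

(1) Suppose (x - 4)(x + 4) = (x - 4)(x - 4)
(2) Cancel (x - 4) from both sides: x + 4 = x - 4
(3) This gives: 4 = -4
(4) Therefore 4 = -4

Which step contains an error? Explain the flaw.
Step 2: Cancel (x - 4) from both sides: x + 4 = x - 4

Step 2 cancels (x - 4) from both sides. This is only valid if (x - 4) ≠ 0, i.e., x ≠ 4. When x = 4, both sides equal zero regardless of the other factors. The correct approach requires considering x = 4 as a separate case.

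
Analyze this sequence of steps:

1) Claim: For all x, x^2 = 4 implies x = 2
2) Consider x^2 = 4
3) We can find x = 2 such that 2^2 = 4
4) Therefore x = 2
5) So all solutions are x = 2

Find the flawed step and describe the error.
Step 4: Therefore x = 2

Step 4 incorrectly concludes that x = 2 is the only solution. The proof shows that x = 2 is A solution (existence), but does not show it is the ONLY solution (uniqueness). In fact, x = -2 is also a solution since (-2)^2 = 4. Finding one solution doesn't prove there are no others.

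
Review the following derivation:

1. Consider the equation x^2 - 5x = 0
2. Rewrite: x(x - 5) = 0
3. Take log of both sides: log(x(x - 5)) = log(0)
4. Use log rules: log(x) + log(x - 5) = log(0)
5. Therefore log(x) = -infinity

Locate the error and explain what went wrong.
Step 3: Take log of both sides: log(x(x - 5)) = log(0)

Step 3 takes the logarithm of both sides, resulting in log(0) on the right side. The logarithm is only defined for positive numbers; log(0) is undefined (approaches negative infinity). This operation is invalid.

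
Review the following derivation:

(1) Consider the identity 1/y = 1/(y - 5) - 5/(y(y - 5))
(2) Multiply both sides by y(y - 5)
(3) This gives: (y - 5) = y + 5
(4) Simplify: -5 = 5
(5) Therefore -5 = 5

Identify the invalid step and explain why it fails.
Step 3: This gives: (y - 5) = y + 5

Step 3 makes a sign error when clearing denominators. Multiplying -5/(y(y - 5)) by y(y - 5) gives -5, not +5. The correct result is (y - 5) = y - 5, which is trivially true, not (y - 5) = y + 5. (Step 1 is a valid identity: 1/(y - 5) - 5/(y(y - 5)) = (y - 5)/(y(y - 5)) = 1/y.)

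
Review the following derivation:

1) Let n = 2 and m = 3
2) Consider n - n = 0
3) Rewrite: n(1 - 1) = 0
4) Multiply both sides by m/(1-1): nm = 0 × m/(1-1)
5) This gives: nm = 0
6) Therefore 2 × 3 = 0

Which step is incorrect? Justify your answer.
Step 4: Multiply both sides by m/(1-1): nm = 0 × m/(1-1)

Step 4 multiplies both sides by m/(1-1). However, 1-1 = 0, so this is multiplication by m/0, which is undefined. We cannot multiply by an undefined expression.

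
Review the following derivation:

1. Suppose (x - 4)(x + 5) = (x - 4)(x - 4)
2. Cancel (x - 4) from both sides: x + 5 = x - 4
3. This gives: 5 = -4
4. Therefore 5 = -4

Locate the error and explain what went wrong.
Step 2: Cancel (x - 4) from both sides: x + 5 = x - 4

Step 2 cancels (x - 4) from both sides. This is only valid if (x - 4) ≠ 0, i.e., x ≠ 4. When x = 4, both sides equal zero regardless of the other factors. The correct approach requires considering x = 4 as a separate case.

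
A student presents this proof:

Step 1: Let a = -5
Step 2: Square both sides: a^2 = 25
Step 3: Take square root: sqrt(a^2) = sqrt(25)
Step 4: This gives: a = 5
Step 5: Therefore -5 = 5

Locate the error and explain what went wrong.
Step 4: This gives: a = 5

Step 4 incorrectly states that sqrt(a^2) = a. The correct identity is sqrt(a^2) = |a|. Since a = -5 < 0, we have sqrt(a^2) = |-5| = 5, not a = -5.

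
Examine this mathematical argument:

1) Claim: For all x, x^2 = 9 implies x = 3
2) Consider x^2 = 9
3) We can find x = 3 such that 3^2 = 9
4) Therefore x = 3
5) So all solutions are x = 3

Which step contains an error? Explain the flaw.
Step 4: Therefore x = 3

Step 4 incorrectly concludes that x = 3 is the only solution. The proof shows that x = 3 is A solution (existence), but does not show it is the ONLY solution (uniqueness). In fact, x = -3 is also a solution since (-3)^2 = 9. Finding one solution doesn't prove there are no others.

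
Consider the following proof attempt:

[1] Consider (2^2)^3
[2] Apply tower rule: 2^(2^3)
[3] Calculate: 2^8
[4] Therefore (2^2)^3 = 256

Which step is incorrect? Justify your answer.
Step 2: Apply tower rule: 2^(2^3)

Step 2 incorrectly states that (a^b)^c = a^(b^c). The correct rule is (a^b)^c = a^(b×c). The actual value is (2^2)^3 = 2^6 = 64, not 2^8 = 256.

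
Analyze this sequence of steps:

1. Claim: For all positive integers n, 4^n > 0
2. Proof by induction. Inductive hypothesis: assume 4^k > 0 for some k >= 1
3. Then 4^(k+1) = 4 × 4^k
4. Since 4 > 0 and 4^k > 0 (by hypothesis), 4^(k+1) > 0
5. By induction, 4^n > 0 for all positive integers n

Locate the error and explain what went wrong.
Step 5: By induction, 4^n > 0 for all positive integers n

Step 5 concludes the proof by induction, but no base case was ever established. A valid induction proof requires: (1) a base case proving 4^1 > 0, and (2) an inductive step showing IF 4^k > 0 THEN 4^(k+1) > 0. Steps 2-4 correctly establish the inductive step, but without the base case the conclusion in step 5 does not follow.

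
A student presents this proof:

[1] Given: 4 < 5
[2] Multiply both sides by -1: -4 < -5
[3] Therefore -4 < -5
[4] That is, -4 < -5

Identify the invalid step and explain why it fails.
Step 2: Multiply both sides by -1: -4 < -5

Step 2 multiplies both sides by -1 but fails to reverse the inequality sign. When multiplying (or dividing) an inequality by a negative number, the direction must be reversed. Since 4 < 5, we should get -4 > -5, i.e., -4 > -5.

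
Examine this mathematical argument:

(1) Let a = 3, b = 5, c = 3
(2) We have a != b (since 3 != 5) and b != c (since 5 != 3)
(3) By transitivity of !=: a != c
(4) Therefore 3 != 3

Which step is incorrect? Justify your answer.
Step 3: By transitivity of !=: a != c

Step 3 incorrectly applies transitivity to the '!=' relation. Transitivity states: if a R b and b R c, then a R c. However, '!=' is not transitive. Counterexample: 3 != 5 and 5 != 3, but 3 = 3 (both equal 3). Transitivity holds for relations like <, <=, =, but not for !=.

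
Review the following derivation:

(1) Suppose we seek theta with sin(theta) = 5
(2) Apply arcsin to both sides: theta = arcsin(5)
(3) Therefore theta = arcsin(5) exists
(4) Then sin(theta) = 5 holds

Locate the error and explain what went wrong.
Step 2: Apply arcsin to both sides: theta = arcsin(5)

Step 2 applies arcsin to 5. However, arcsin(x) is only defined for x in [-1, 1] because sin(theta) can only produce values in that range. Since |5| > 1, arcsin(5) is undefined. There is no angle whose sine equals 5.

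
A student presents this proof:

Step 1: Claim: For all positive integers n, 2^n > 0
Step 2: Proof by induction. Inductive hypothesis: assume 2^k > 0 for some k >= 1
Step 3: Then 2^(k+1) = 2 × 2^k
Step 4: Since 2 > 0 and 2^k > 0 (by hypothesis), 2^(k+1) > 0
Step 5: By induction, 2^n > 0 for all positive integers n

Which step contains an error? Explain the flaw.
Step 5: By induction, 2^n > 0 for all positive integers n

Step 5 concludes the proof by induction, but no base case was ever established. A valid induction proof requires: (1) a base case proving 2^1 > 0, and (2) an inductive step showing IF 2^k > 0 THEN 2^(k+1) > 0. Steps 2-4 correctly establish the inductive step, but without the base case the conclusion in step 5 does not follow.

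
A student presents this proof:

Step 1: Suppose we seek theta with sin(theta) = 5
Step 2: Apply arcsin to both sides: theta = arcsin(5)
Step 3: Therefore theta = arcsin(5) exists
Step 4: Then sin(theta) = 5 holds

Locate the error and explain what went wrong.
Step 2: Apply arcsin to both sides: theta = arcsin(5)

Step 2 applies arcsin to 5. However, arcsin(x) is only defined for x in [-1, 1] because sin(theta) can only produce values in that range. Since |5| > 1, arcsin(5) is undefined. There is no angle whose sine equals 5.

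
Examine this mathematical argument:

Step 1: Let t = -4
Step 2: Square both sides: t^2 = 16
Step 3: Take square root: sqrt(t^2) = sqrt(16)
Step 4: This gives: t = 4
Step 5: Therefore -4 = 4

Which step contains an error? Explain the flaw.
Step 4: This gives: t = 4

Step 4 incorrectly states that sqrt(t^2) = t. The correct identity is sqrt(t^2) = |t|. Since t = -4 < 0, we have sqrt(t^2) = |-4| = 4, not t = -4.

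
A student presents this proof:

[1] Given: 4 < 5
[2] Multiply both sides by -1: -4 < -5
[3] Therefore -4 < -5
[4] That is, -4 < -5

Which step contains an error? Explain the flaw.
Step 2: Multiply both sides by -1: -4 < -5

Step 2 multiplies both sides by -1 but fails to reverse the inequality sign. When multiplying (or dividing) an inequality by a negative number, the direction must be reversed. Since 4 < 5, we should get -4 > -5, i.e., -4 > -5.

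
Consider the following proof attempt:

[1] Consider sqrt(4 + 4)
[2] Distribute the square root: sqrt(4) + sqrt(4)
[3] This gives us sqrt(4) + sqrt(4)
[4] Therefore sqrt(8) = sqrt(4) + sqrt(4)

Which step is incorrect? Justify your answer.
Step 2: Distribute the square root: sqrt(4) + sqrt(4)

Step 2 incorrectly 'distributes' the square root over addition. The square root function does not distribute: sqrt(a + b) ≠ sqrt(a) + sqrt(b). In fact, sqrt(4 + 4) = sqrt(8) ≈ 2.8284, while sqrt(4) + sqrt(4) ≈ 4.0000.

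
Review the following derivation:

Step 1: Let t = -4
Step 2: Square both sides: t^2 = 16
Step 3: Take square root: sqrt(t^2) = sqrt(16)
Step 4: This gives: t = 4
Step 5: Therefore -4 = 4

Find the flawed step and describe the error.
Step 4: This gives: t = 4

Step 4 incorrectly states that sqrt(t^2) = t. The correct identity is sqrt(t^2) = |t|. Since t = -4 < 0, we have sqrt(t^2) = |-4| = 4, not t = -4.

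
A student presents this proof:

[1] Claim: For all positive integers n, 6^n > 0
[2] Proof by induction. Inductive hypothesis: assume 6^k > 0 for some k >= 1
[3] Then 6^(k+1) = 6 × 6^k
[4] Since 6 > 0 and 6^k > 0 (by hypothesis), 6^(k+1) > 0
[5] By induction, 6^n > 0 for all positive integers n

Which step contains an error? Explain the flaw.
Step 5: By induction, 6^n > 0 for all positive integers n

Step 5 concludes the proof by induction, but no base case was ever established. A valid induction proof requires: (1) a base case proving 6^1 > 0, and (2) an inductive step showing IF 6^k > 0 THEN 6^(k+1) > 0. Steps 2-4 correctly establish the inductive step, but without the base case the conclusion in step 5 does not follow.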